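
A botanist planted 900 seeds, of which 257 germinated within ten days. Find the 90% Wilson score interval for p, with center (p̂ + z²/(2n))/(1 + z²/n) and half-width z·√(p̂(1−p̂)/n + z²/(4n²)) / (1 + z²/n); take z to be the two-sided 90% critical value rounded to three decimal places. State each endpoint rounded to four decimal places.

(0.2615, 0.3109)

p̂ = 257/900 = 0.28556; z = 1.645, so z² = 2.706025.
1 + z²/n = 1.003007.
Center = (0.28556 + 0.001503)/1.003007 = 0.28620.
Radicand: p̂(1−p̂)/n + z²/(4n²) = 0.000226682 + 0.000000835 = 0.000227517.
Half-width = z·√(radicand)/denom = 1.645·0.015084/1.003007 = 0.02474.
CI: 0.28620 ± 0.02474 = (0.2615, 0.3109).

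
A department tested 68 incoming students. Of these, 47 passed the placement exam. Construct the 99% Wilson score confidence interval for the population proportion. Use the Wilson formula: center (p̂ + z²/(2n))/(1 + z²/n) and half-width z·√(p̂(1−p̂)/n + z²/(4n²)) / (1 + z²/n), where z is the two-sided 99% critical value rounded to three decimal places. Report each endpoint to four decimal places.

(0.5354, 0.8130)

Here p̂ = 47/68 = 0.69118 and z = 2.576 (z² = 6.635776).
1 + z²/n = 1.097585.
Center = (0.69118 + 0.048792)/1.097585 = 0.67418.
Radicand: p̂(1−p̂)/n + z²/(4n²) = 0.003138993 + 0.000358768 = 0.003497761.
Half-width = z·√(radicand)/denom = 2.576·0.059142/1.097585 = 0.13880.
Interval: 0.67418 ± 0.13880 → (0.5354, 0.8130).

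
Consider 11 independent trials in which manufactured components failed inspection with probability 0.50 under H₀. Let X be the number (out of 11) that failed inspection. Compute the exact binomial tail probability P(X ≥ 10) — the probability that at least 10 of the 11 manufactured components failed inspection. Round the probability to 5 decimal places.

P = 0.00586

X is binomial with n = 11 and p = 0.50.
P(X ≥ 10) = C(11,10)·0.50^10·0.50^1 + C(11,11)·0.50^11·0.50^0.
= 0.005371 + 0.000488 = 0.00586.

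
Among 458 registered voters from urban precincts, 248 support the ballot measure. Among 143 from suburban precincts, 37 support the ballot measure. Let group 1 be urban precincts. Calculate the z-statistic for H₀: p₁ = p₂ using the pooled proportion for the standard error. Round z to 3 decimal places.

p̂₁ = 248/458 = 0.54148, p̂₂ = 37/143 = 0.25874.
Pooling: p̂ = 285/601 = 0.47421.
SE = √[p̂(1−p̂)(1/n₁+1/n₂)] = √[0.47421·0.52579·(1/458+1/143)] ≈ 0.047833.
z = (p̂₁ − p̂₂)/SE = (0.54148 − 0.25874)/0.047833 = 0.28274/0.047833 = 5.911.

z = 5.911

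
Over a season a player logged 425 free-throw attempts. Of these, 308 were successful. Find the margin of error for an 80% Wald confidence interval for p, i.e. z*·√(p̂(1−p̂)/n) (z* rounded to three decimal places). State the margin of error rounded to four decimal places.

ME = 0.0278

The sample proportion is 308/425 = 0.72471.
SE(p̂) = √(0.72471·0.27529/425) = 0.021666.
z* = 1.282 at the 80% level.
ME = 1.282·0.021666 = 0.0278.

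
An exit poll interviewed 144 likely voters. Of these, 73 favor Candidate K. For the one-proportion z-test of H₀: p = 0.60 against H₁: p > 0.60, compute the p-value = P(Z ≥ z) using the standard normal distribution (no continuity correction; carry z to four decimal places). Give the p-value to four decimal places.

p-value = 0.9887

The sample proportion is 73/144 = 0.50694.
Under H₀, SE = √(p₀(1−p₀)/n) = √(0.60·0.40/144) = √0.001666667 = 0.040825.
Test statistic (full precision, shown to 4 dp): z = (73/144 − 0.60)/SE₀ ≈ -2.2794.
From the standard normal, P(Z ≥ z) = 0.9887.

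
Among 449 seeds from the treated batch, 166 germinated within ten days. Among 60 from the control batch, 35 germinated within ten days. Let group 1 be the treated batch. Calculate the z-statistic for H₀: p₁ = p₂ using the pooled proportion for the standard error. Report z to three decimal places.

z = -3.179

Sample proportions: p̂₁ = 166/449 = 0.36971 and p̂₂ = 35/60 = 0.58333.
Pooling: p̂ = 201/509 = 0.39489.
SE = √[p̂(1−p̂)(1/n₁+1/n₂)] = √[0.39489·0.60511·(1/449+1/60)] ≈ 0.067192.
z = -0.21362/0.067192 = -3.179.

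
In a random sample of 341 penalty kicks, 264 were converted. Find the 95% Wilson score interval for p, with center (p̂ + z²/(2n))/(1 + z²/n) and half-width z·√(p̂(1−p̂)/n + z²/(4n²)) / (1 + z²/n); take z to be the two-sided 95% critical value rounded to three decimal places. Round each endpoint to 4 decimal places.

(0.7269, 0.8154)

Here p̂ = 264/341 = 0.77419 and z = 1.960 (z² = 3.841600).
1 + z²/n = 1.011266.
Center = (0.77419 + 0.005633)/1.011266 = 0.77114.
Radicand: p̂(1−p̂)/n + z²/(4n²) = 0.000512662 + 0.000008259 = 0.000520921.
Half-width = z·√(radicand)/denom = 1.960·0.022824/1.011266 = 0.04424.
So the interval runs from 0.7269 to 0.8154.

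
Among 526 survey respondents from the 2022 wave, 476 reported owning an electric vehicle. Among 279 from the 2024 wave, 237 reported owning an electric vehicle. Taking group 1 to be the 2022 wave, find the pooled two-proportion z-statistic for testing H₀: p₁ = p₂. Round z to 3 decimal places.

Sample proportions: p̂₁ = 476/526 = 0.90494 and p̂₂ = 237/279 = 0.84946.
Pooling: p̂ = 713/805 = 0.88571.
Pooled SE = √[0.1012245·0.00548537] ≈ 0.023564.
z = 0.05548/0.023564 = 2.354.

z = 2.354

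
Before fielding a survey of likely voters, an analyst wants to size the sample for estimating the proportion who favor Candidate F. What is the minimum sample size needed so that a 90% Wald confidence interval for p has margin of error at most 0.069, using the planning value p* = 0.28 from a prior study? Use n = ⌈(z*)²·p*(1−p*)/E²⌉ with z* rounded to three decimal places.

The 90% critical value is z* = 1.645.
p*(1−p*) = 0.2016.
Required n before rounding: 2.706025 × 0.2016 / 0.069² = 114.584.
⌈114.584⌉ = 115.

n = 115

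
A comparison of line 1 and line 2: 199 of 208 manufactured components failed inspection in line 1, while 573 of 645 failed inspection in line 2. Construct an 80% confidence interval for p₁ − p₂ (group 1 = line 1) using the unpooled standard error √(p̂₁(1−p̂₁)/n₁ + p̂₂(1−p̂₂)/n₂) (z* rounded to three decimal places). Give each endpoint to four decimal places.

p̂₁ = 199/208 = 0.95673, p̂₂ = 573/645 = 0.88837; p̂₁ − p̂₂ = 0.06836.
Unpooled SE = √(p̂₁(1−p̂₁)/n₁ + p̂₂(1−p̂₂)/n₂) = √(0.000199024 + 0.000153747) = 0.018782.
The 80% critical value is z* = 1.282. Margin of error = 0.02408.
Interval: 0.06836 ± 0.02408 → (0.0443, 0.0924).

(0.0443, 0.0924)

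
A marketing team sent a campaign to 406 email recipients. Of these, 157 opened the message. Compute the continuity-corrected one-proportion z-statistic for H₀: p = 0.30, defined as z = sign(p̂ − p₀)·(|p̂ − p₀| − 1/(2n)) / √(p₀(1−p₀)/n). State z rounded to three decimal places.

z = 3.758

The sample proportion is 157/406 = 0.38670. p̂ − p₀ = 0.086700.
Continuity correction 1/(2n) = 1/812 = 0.001232.
Corrected numerator: |0.086700| − 0.001232 = 0.085468.
Null standard error: √(0.30·0.70/406) = √0.000517241 = 0.022743.
z = +0.085468/0.022743 = 3.758.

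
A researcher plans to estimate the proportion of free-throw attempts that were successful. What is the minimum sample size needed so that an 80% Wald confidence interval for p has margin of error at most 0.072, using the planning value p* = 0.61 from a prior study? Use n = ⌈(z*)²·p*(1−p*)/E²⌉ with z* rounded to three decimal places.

The 80% critical value is z* = 1.282.
p*(1−p*) = 0.61·0.39 = 0.2379.
(z*)²·p*(1−p*)/E² = 1.643524·0.2379/0.005184 = 75.423.
⌈75.423⌉ = 76.

n = 76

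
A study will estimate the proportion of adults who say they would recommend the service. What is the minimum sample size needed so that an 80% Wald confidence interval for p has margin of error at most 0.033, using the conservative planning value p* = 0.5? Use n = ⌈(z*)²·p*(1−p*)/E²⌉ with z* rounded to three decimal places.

z* = 1.282 at the 80% level.
p*(1−p*) = 0.2500.
(z*)²·p*(1−p*)/E² = 1.643524·0.2500/0.001089 = 377.301.
⌈377.301⌉ = 378.

n = 378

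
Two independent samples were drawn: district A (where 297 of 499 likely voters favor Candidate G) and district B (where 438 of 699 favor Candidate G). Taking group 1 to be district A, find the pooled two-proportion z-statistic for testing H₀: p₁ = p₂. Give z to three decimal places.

z = -1.101

Sample proportions: p̂₁ = 297/499 = 0.59519 and p̂₂ = 438/699 = 0.62661.
Pooling: p̂ = 735/1198 = 0.61352.
Pooled SE = √[0.2371126·0.00343462] ≈ 0.028538.
z = (p̂₁ − p̂₂)/SE = (0.59519 − 0.62661)/0.028538 = -0.03142/0.028538 = -1.101.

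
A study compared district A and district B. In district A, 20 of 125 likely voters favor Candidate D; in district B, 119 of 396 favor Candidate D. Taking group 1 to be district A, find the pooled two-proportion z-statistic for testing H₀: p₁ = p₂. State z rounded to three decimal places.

z = -3.097

Sample proportions: p̂₁ = 20/125 = 0.16000 and p̂₂ = 119/396 = 0.30051.
Pooling: p̂ = 139/521 = 0.26679.
Pooled SE = √[0.1956153·0.01052525] ≈ 0.045375.
z = (p̂₁ − p̂₂)/SE = (0.16000 − 0.30051)/0.045375 = -0.14051/0.045375 = -3.097.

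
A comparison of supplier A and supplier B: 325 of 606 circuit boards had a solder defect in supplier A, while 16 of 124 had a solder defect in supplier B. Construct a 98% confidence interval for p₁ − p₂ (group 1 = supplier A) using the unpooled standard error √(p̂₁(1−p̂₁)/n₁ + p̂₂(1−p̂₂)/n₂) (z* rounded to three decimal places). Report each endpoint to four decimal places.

(0.3229, 0.4917)

p̂₁ = 0.53630, p̂₂ = 0.12903, so the observed difference is 0.40727.
SE = √(0.000410366 + 0.000906314) = √0.001316680 = 0.036286.
z* = 2.326 at the 98% level. Margin of error = 0.08440.
CI: 0.40727 ± 0.08440 = (0.3229, 0.4917).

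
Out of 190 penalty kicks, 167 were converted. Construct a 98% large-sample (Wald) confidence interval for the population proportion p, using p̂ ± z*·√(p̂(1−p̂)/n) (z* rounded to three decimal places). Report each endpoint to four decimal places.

With x = 167 successes in n = 190, p̂ = 0.87895.
SE = √(p̂(1−p̂)/n) = √(0.106399/190) = 0.023664.
The 98% critical value is z* = 2.326.
Margin = 2.326·0.023664 = 0.05504.
So the interval runs from 0.8239 to 0.9340.

(0.8239, 0.9340)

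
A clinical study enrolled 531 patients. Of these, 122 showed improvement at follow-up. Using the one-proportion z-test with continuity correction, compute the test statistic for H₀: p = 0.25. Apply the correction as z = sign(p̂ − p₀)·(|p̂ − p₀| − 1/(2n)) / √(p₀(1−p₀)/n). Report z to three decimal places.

z = -1.027

With x = 122 successes in n = 531, p̂ = 0.22976. p̂ − p₀ = -0.020245.
Continuity correction 1/(2n) = 1/1062 = 0.000942.
Corrected numerator: |-0.020245| − 0.000942 = 0.019303.
Under H₀, SE = √(p₀(1−p₀)/n) = √(0.25·0.75/531) = √0.000353107 = 0.018791.
z = −0.019303/0.018791 = -1.027.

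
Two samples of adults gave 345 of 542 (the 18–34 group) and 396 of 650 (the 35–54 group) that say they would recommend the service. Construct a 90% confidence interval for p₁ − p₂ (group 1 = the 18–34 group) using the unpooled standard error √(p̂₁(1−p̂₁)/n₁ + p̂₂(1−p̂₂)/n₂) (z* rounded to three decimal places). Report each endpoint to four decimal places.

p̂₁ = 345/542 = 0.63653, p̂₂ = 396/650 = 0.60923; p̂₁ − p̂₂ = 0.02730.
SE = √(0.000426862 + 0.000366259) = √0.000793121 = 0.028162.
z* = 1.645 at the 90% level. Margin = 1.645·0.028162 = 0.04633.
Interval: 0.02730 ± 0.04633 → (-0.0190, 0.0736).

(-0.0190, 0.0736)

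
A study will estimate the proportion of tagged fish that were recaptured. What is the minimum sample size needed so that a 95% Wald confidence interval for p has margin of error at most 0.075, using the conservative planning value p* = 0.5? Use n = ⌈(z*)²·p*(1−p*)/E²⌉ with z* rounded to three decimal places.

For 95% confidence, z* = 1.960.
p*(1−p*) = 0.50·0.50 = 0.2500.
(z*)²·p*(1−p*)/E² = 3.841600·0.2500/0.005625 = 170.738.
Rounding up, n = 171.

n = 171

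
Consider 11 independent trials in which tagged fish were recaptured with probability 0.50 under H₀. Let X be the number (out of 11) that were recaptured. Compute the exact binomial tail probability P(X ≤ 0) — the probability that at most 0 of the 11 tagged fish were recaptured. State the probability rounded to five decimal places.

X ~ Binomial(n=11, p=0.50).
P(X ≤ 0) = C(11,0)·0.50^0·0.50^11.
= 0.000488 = 0.00049.

P = 0.00049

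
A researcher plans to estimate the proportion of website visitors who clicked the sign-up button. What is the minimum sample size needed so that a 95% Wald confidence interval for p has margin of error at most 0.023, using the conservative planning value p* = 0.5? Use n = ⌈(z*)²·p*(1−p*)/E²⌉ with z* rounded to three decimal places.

n = 1816

The 95% critical value is z* = 1.960.
p*(1−p*) = 0.50·0.50 = 0.2500.
Required n before rounding: 3.841600 × 0.2500 / 0.023² = 1815.501.
Rounding up, n = 1816.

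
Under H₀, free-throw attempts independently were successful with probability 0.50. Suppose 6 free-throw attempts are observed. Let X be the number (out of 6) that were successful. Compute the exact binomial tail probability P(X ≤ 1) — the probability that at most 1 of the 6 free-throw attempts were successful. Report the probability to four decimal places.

X ~ Binomial(n=6, p=0.50).
P(X ≤ 1) = C(6,0)·0.50^0·0.50^6 + C(6,1)·0.50^1·0.50^5.
= 0.015625 + 0.093750 = 0.1094.

P = 0.1094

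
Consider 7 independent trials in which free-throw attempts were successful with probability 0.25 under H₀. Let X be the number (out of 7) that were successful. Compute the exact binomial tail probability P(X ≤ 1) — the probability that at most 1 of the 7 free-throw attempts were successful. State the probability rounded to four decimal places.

P = 0.4449

X is binomial with n = 7 and p = 0.25.
P(X ≤ 1) = C(7,0)·0.25^0·0.75^7 + C(7,1)·0.25^1·0.75^6.
= 0.133484 + 0.311462 = 0.4449.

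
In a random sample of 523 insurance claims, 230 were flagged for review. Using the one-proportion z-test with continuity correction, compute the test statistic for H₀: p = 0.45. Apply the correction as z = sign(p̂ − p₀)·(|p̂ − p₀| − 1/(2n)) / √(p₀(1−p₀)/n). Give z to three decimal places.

Sample proportion p̂ = 230/523 = 0.43977. p̂ − p₀ = -0.010229.
Continuity correction 1/(2n) = 1/1046 = 0.000956.
Corrected numerator: |-0.010229| − 0.000956 = 0.009273.
Null standard error: √(0.45·0.55/523) = √0.000473231 = 0.021754.
z = −0.009273/0.021754 = -0.426.

z = -0.426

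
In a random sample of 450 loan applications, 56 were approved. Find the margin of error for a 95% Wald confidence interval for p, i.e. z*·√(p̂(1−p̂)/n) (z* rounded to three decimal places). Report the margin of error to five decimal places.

With x = 56 successes in n = 450, p̂ = 0.12444.
Standard error of p̂: √(0.108958/450) = √0.000242129 = 0.015560.
z* = 1.960 at the 95% level.
Margin of error = z*·SE = 1.960 × 0.015560 = 0.03050.

ME = 0.03050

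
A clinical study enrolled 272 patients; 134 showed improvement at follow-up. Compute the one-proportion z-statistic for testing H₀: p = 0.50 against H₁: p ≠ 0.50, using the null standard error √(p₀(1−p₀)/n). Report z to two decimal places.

z = -0.24

With x = 134 successes in n = 272, p̂ = 0.49265.
SE₀ = √(0.50·0.50/272) = 0.030317.
z = (0.49265 − 0.50)/0.030317 = -0.00735/0.030317 = -0.24.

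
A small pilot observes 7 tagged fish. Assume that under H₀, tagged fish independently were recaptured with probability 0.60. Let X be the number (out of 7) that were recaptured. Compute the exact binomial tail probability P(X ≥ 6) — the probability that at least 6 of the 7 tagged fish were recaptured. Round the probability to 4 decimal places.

P = 0.1586

X is binomial with n = 7 and p = 0.60.
P(X ≥ 6) = C(7,6)·0.60^6·0.40^1 + C(7,7)·0.60^7·0.40^0.
= 0.130637 + 0.027994 = 0.1586.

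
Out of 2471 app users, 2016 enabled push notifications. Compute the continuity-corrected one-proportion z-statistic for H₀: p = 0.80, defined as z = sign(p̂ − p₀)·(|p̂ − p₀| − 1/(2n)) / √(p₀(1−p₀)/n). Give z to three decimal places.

The sample proportion is 2016/2471 = 0.81586. p̂ − p₀ = 0.015864.
Continuity correction 1/(2n) = 1/4942 = 0.000202.
Corrected numerator: |0.015864| − 0.000202 = 0.015662.
Null standard error: √(0.80·0.20/2471) = √0.000064751 = 0.008047.
z = (+)0.015662/0.008047 = 1.946.

z = 1.946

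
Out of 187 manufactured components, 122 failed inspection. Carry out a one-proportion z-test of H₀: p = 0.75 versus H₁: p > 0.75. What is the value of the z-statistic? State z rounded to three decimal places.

z = -3.082

Sample proportion p̂ = 122/187 = 0.65241.
Null standard error: √(0.75·0.25/187) = √0.001002674 = 0.031665.
Test statistic: z = -0.09759/0.031665 = -3.082.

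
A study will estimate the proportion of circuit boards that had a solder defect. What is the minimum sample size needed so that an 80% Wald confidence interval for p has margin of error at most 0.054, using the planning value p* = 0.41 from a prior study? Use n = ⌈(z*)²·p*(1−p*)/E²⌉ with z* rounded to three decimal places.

n = 137

For 80% confidence, z* = 1.282.
p*(1−p*) = 0.2419.
(z*)²·p*(1−p*)/E² = 1.643524·0.2419/0.002916 = 136.340.
⌈136.340⌉ = 137.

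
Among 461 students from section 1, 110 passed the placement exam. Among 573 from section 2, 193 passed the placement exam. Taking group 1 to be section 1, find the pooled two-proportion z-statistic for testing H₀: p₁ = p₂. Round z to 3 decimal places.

Sample proportions: p̂₁ = 110/461 = 0.23861 and p̂₂ = 193/573 = 0.33682.
Pooling: p̂ = 303/1034 = 0.29304.
SE = √[p̂(1−p̂)(1/n₁+1/n₂)] = √[0.29304·0.70696·(1/461+1/573)] ≈ 0.028477.
z = (p̂₁ − p̂₂)/SE = (0.23861 − 0.33682)/0.028477 = -0.09821/0.028477 = -3.449.

z = -3.449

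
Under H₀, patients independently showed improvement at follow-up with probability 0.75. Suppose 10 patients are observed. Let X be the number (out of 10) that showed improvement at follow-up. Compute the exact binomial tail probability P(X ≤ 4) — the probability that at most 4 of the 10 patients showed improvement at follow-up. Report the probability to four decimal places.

X ~ Binomial(n=10, p=0.75).
P(X ≤ 4) = Σ_{j=0}^{4} C(10,j)·0.75^j·0.25^{10−j}.
= 0.000001 + 0.000029 + 0.000386 + 0.003090 + 0.016222 = 0.0197.

P = 0.0197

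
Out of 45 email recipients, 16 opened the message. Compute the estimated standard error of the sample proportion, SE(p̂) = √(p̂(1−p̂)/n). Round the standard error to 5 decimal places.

SE = 0.07136

The sample proportion is 16/45 = 0.35556.
p̂(1−p̂) = 0.35556·0.64444 = 0.229137.
Dividing by n and taking the root: √0.005091933 = 0.07136.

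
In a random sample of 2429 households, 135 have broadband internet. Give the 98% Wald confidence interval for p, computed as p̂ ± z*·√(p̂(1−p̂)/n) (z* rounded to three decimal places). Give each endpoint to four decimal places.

With x = 135 successes in n = 2429, p̂ = 0.05558.
Standard error of p̂: √(0.052489/2429) = √0.000021609 = 0.004649.
z* = 2.326 at the 98% level.
Margin of error: 2.326 × 0.004649 = 0.01081.
CI: 0.05558 ± 0.01081 = (0.0448, 0.0664).

(0.0448, 0.0664)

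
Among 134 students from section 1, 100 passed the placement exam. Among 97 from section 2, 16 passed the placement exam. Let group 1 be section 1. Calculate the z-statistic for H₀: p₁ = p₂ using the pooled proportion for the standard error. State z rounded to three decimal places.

z = 8.721

p̂₁ = 100/134 = 0.74627, p̂₂ = 16/97 = 0.16495.
Pooling: p̂ = 116/231 = 0.50216.
Pooled SE = √[0.2499953·0.01777196] ≈ 0.066655.
z = 0.58132/0.066655 = 8.721.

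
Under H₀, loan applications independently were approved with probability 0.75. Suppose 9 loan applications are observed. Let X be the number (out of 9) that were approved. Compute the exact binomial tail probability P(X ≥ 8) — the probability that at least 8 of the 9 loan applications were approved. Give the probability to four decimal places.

P = 0.3003

X is binomial with n = 9 and p = 0.75.
P(X ≥ 8) = C(9,8)·0.75^8·0.25^1 + C(9,9)·0.75^9·0.25^0.
= 0.225254 + 0.075085 = 0.3003.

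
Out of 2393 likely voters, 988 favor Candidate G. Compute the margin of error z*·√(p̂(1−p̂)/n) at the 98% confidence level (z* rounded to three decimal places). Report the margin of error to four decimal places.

ME = 0.0234

The sample proportion is 988/2393 = 0.41287.
SE = √(p̂(1−p̂)/n) = √(0.242409/2393) = 0.010065.
z* = 2.326 at the 98% level.
ME = 2.326·0.010065 = 0.0234.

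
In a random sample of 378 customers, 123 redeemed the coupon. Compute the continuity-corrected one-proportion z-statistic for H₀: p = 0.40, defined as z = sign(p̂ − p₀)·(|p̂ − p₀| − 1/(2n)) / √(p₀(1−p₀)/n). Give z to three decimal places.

Sample proportion p̂ = 123/378 = 0.32540. p̂ − p₀ = -0.074603.
Continuity correction 1/(2n) = 1/756 = 0.001323.
Corrected numerator: |-0.074603| − 0.001323 = 0.073280.
Under H₀, SE = √(p₀(1−p₀)/n) = √(0.40·0.60/378) = √0.000634921 = 0.025198.
z = (−)0.073280/0.025198 = -2.908.

z = -2.908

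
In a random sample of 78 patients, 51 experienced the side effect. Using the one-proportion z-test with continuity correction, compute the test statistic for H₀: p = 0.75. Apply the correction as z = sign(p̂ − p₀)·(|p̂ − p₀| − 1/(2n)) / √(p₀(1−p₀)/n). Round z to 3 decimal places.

z = -1.830

p̂ = 51/78 = 0.65385. p̂ − p₀ = -0.096154.
Continuity correction 1/(2n) = 1/156 = 0.006410.
Corrected numerator: |-0.096154| − 0.006410 = 0.089744.
SE₀ = √(0.75·0.25/78) = 0.049029.
z = −0.089744/0.049029 = -1.830.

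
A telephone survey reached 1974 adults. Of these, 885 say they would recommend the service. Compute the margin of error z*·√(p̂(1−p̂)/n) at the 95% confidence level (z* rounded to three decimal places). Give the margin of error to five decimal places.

The sample proportion is 885/1974 = 0.44833.
SE(p̂) = √(0.44833·0.55167/1974) = 0.011193.
z* = 1.960 at the 95% level.
Margin of error = z*·SE = 1.960 × 0.011193 = 0.02194.

ME = 0.02194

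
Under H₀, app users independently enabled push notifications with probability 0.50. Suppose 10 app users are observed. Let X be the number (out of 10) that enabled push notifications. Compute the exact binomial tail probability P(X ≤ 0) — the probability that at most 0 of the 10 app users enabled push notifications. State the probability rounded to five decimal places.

P = 0.00098

X is binomial with n = 10 and p = 0.50.
P(X ≤ 0) = C(10,0)·0.50^0·0.50^10.
= 0.000977 = 0.00098.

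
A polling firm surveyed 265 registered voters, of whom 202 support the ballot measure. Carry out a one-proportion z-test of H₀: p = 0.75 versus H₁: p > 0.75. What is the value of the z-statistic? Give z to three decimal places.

With x = 202 successes in n = 265, p̂ = 0.76226.
Null standard error: √(0.75·0.25/265) = √0.000707547 = 0.026600.
z = (p̂ − p₀)/SE = (0.76226 − 0.75)/0.026600 = 0.461.

z = 0.461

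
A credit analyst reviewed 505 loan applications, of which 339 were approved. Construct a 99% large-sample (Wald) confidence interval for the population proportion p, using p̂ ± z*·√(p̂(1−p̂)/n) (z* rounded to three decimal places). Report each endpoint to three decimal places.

(0.617, 0.725)

p̂ = 339/505 = 0.67129.
SE(p̂) = √(0.67129·0.32871/505) = 0.020903.
z* = 2.576 at the 99% level.
Margin = 2.576·0.020903 = 0.05385.
So the interval runs from 0.617 to 0.725.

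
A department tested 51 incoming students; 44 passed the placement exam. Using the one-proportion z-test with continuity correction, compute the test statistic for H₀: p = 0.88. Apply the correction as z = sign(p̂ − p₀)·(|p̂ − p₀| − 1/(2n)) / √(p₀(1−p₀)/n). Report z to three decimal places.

z = -0.164

Sample proportion p̂ = 44/51 = 0.86275. p̂ − p₀ = -0.017255.
1/(2n) = 0.009804.
Corrected numerator: |-0.017255| − 0.009804 = 0.007451.
Null standard error: √(0.88·0.12/51) = √0.002070588 = 0.045504.
z = −0.007451/0.045504 = -0.164.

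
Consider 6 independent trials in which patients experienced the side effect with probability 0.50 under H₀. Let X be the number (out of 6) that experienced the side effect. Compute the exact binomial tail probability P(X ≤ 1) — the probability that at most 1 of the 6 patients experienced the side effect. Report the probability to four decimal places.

P = 0.1094

X is binomial with n = 6 and p = 0.50.
P(X ≤ 1) = C(6,0)·0.50^0·0.50^6 + C(6,1)·0.50^1·0.50^5.
= 0.015625 + 0.093750 = 0.1094.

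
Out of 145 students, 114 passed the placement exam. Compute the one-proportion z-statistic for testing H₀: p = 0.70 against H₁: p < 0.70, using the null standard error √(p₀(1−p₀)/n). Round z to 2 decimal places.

The sample proportion is 114/145 = 0.78621.
Null standard error: √(0.70·0.30/145) = √0.001448276 = 0.038056.
Test statistic: z = 0.08621/0.038056 = 2.27.

z = 2.27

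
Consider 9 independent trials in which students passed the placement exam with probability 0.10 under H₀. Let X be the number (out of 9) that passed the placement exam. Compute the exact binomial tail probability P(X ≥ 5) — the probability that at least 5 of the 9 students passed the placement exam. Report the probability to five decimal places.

P = 0.00089

X ~ Binomial(n=9, p=0.10).
P(X ≥ 5) = Σ_{j=5}^{9} C(9,j)·0.10^j·0.90^{9−j}.
= 0.000827 + 0.000061 + 0.000003 + 0.000000 + 0.000000 = 0.00089.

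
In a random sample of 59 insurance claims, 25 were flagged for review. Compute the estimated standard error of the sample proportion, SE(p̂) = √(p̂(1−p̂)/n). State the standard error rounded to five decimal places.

Sample proportion p̂ = 25/59 = 0.42373.
p̂(1−p̂) = 0.42373·0.57627 = 0.244183.
SE = √(0.244183/59) = 0.06433.

SE = 0.06433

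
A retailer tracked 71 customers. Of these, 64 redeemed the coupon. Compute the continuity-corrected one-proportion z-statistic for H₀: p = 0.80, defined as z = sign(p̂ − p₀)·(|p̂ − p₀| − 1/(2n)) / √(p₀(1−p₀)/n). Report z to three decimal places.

Sample proportion p̂ = 64/71 = 0.90141. p̂ − p₀ = 0.101408.
1/(2n) = 0.007042.
Corrected numerator: |0.101408| − 0.007042 = 0.094366.
Null standard error: √(0.80·0.20/71) = √0.002253521 = 0.047471.
z = (+)0.094366/0.047471 = 1.988.

z = 1.988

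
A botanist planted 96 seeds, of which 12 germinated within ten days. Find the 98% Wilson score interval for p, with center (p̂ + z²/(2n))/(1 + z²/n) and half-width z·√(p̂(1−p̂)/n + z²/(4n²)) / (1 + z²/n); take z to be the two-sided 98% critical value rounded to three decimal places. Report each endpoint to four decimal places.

(0.0660, 0.2240)

Here p̂ = 12/96 = 0.12500 and z = 2.326 (z² = 5.410276).
1 + z²/n = 1.056357.
Center = (0.12500 + 0.028179)/1.056357 = 0.14501.
Radicand: p̂(1−p̂)/n + z²/(4n²) = 0.001139323 + 0.000146763 = 0.001286086.
Half-width = 2.326·√0.001286086/1.056357 = 0.07896.
CI: 0.14501 ± 0.07896 = (0.0660, 0.2240).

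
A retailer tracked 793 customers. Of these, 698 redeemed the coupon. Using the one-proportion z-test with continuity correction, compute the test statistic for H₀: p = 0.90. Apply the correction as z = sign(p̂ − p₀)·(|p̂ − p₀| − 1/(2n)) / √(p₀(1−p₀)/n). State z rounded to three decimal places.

p̂ = 698/793 = 0.88020. p̂ − p₀ = -0.019798.
Continuity correction 1/(2n) = 1/1586 = 0.000631.
Corrected numerator: |-0.019798| − 0.000631 = 0.019167.
SE₀ = √(0.90·0.10/793) = 0.010653.
z = (−)0.019167/0.010653 = -1.799.

z = -1.799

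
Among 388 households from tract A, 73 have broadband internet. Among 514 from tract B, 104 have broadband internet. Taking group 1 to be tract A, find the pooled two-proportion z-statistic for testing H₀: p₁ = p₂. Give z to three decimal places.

z = -0.531

p̂₁ = 73/388 = 0.18814, p̂₂ = 104/514 = 0.20233.
Pooling: p̂ = 177/902 = 0.19623.
Pooled SE = √[0.1577242·0.00452284] ≈ 0.026709.
z = -0.01419/0.026709 = -0.531.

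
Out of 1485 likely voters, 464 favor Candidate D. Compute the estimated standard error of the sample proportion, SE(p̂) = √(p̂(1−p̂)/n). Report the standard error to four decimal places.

With x = 464 successes in n = 1485, p̂ = 0.31246.
p̂(1−p̂) = 0.214829.
SE = √(0.214829/1485) = 0.0120.

SE = 0.0120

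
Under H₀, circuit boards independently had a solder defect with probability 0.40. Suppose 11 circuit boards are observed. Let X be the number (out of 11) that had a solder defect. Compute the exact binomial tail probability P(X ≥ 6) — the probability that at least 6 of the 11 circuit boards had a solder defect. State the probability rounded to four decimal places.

X is binomial with n = 11 and p = 0.40.
P(X ≥ 6) = Σ_{j=6}^{11} C(11,j)·0.40^j·0.60^{11−j}.
= 0.147149 + 0.070071 + 0.023357 + 0.005190 + 0.000692 + 0.000042 = 0.2465.

P = 0.2465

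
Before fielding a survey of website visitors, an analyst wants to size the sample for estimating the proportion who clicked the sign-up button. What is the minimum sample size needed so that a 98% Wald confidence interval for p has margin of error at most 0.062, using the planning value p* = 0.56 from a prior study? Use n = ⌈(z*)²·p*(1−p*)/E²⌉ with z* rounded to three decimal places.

z* = 2.326 at the 98% level.
p*(1−p*) = 0.56·0.44 = 0.2464.
(z*)²·p*(1−p*)/E² = 5.410276·0.2464/0.003844 = 346.798.
⌈346.798⌉ = 347.

n = 347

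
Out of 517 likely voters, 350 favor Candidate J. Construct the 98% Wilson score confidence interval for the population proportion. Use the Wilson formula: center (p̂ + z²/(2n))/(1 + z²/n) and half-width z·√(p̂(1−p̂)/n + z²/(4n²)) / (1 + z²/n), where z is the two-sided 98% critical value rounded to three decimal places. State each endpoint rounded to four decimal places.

(0.6275, 0.7228)

Here p̂ = 350/517 = 0.67698 and z = 2.326 (z² = 5.410276).
1 + z²/n = 1.010465.
Center = (0.67698 + 0.005232)/1.010465 = 0.67515.
Radicand: p̂(1−p̂)/n + z²/(4n²) = 0.000422973 + 0.000005060 = 0.000428033.
Half-width = z·√(radicand)/denom = 2.326·0.020689/1.010465 = 0.04762.
CI: 0.67515 ± 0.04762 = (0.6275, 0.7228).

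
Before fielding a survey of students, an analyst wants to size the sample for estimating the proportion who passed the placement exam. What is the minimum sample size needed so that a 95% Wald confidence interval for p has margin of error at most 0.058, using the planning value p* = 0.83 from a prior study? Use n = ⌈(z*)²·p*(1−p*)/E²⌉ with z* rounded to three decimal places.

z* = 1.960 at the 95% level.
p*(1−p*) = 0.1411.
Required n before rounding: 3.841600 × 0.1411 / 0.058² = 161.133.
Rounding up, n = 162.

n = 162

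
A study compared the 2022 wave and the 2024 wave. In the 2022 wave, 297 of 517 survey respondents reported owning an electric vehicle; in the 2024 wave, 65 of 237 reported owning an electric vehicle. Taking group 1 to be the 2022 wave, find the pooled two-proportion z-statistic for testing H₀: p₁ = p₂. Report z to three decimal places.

p̂₁ = 297/517 = 0.57447, p̂₂ = 65/237 = 0.27426.
Pooled p̂ = (297+65)/(517+237) = 362/754 = 0.48011.
Pooled SE = √[0.2496042·0.00615365] ≈ 0.039192.
z = (p̂₁ − p̂₂)/SE = (0.57447 − 0.27426)/0.039192 = 0.30021/0.039192 = 7.660.

z = 7.660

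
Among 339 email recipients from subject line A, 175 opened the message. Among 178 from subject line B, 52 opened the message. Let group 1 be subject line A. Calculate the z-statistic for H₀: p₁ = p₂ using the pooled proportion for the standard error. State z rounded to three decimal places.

p̂₁ = 175/339 = 0.51622, p̂₂ = 52/178 = 0.29213.
Pooled p̂ = (175+52)/(339+178) = 227/517 = 0.43907.
SE = √[p̂(1−p̂)(1/n₁+1/n₂)] = √[0.43907·0.56093·(1/339+1/178)] ≈ 0.045936.
z = (p̂₁ − p̂₂)/SE = (0.51622 − 0.29213)/0.045936 = 0.22409/0.045936 = 4.878.

z = 4.878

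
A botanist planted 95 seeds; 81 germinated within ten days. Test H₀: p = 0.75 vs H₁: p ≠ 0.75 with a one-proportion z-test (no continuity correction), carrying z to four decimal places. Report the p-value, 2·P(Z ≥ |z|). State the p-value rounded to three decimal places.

p-value = 0.021

The sample proportion is 81/95 = 0.85263.
SE₀ = √(0.75·0.25/95) = 0.044426.
z = (p̂ − p₀)/SE = (81/95 − 0.75)/0.044426 ≈ 2.3102.
p-value = 2·P(Z ≥ |z|) with z = 2.3102 → 0.021.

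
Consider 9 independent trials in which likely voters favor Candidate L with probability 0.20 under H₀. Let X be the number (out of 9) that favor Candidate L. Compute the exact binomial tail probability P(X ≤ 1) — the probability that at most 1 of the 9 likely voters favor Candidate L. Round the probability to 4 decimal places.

X is binomial with n = 9 and p = 0.20.
P(X ≤ 1) = C(9,0)·0.20^0·0.80^9 + C(9,1)·0.20^1·0.80^8.
= 0.134218 + 0.301990 = 0.4362.

P = 0.4362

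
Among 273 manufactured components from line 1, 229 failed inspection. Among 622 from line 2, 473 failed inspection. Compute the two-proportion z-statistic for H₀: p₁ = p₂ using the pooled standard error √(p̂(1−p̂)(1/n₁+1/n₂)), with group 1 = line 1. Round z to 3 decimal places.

z = 2.625

p̂₁ = 229/273 = 0.83883, p̂₂ = 473/622 = 0.76045.
Pooling: p̂ = 702/895 = 0.78436.
SE = √[p̂(1−p̂)(1/n₁+1/n₂)] = √[0.78436·0.21564·(1/273+1/622)] ≈ 0.029858.
z = (p̂₁ − p̂₂)/SE = (0.83883 − 0.76045)/0.029858 = 0.07838/0.029858 = 2.625.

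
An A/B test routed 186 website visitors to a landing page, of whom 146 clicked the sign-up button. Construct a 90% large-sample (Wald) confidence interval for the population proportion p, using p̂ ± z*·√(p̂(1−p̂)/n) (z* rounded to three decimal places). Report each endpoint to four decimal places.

(0.7354, 0.8345)

p̂ = 146/186 = 0.78495.
SE(p̂) = √(0.78495·0.21505/186) = 0.030126.
z* = 1.645 at the 90% level.
Margin = 1.645·0.030126 = 0.04956.
So the interval runs from 0.7354 to 0.8345.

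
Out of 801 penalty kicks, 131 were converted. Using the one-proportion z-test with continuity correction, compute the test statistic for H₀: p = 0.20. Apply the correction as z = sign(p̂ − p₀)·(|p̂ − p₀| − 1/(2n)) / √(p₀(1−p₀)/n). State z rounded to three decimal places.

z = -2.535

p̂ = 131/801 = 0.16355. p̂ − p₀ = -0.036454.
Continuity correction 1/(2n) = 1/1602 = 0.000624.
Corrected numerator: |-0.036454| − 0.000624 = 0.035830.
SE₀ = √(0.20·0.80/801) = 0.014133.
z = −0.035830/0.014133 = -2.535.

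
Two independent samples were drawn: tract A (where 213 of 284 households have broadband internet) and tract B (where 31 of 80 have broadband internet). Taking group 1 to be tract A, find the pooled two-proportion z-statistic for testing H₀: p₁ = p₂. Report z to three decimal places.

z = 6.092

p̂₁ = 213/284 = 0.75000, p̂₂ = 31/80 = 0.38750.
Pooling: p̂ = 244/364 = 0.67033.
Pooled SE = √[0.2209878·0.01602113] ≈ 0.059502.
z = (p̂₁ − p̂₂)/SE = (0.75000 − 0.38750)/0.059502 = 0.36250/0.059502 = 6.092.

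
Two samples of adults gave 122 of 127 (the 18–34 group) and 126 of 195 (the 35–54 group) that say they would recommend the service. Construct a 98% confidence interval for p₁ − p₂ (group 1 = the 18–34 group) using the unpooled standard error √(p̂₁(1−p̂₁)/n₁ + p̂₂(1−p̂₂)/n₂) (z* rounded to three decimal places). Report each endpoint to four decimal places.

p̂₁ = 0.96063, p̂₂ = 0.64615, so the observed difference is 0.31448.
Unpooled SE = √(p̂₁(1−p̂₁)/n₁ + p̂₂(1−p̂₂)/n₂) = √(0.000297796 + 0.001172508) = 0.038345.
z* = 2.326 at the 98% level. Margin of error = 0.08919.
Interval: 0.31448 ± 0.08919 → (0.2253, 0.4037).

(0.2253, 0.4037)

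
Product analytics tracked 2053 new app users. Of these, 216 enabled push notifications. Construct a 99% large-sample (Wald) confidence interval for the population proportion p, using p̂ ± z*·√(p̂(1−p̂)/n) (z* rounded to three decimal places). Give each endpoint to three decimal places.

(0.088, 0.123)

The sample proportion is 216/2053 = 0.10521.
SE = √(p̂(1−p̂)/n) = √(0.094142/2053) = 0.006772.
The 99% critical value is z* = 2.576.
Margin = 2.576·0.006772 = 0.01744.
CI: 0.10521 ± 0.01744 = (0.088, 0.123).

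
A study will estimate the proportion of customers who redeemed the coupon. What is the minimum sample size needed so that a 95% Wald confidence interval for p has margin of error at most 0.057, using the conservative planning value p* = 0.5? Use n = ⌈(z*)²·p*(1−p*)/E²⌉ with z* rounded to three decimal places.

The 95% critical value is z* = 1.960.
p*(1−p*) = 0.50·0.50 = 0.2500.
(z*)²·p*(1−p*)/E² = 3.841600·0.2500/0.003249 = 295.599.
Rounding up, n = 296.

n = 296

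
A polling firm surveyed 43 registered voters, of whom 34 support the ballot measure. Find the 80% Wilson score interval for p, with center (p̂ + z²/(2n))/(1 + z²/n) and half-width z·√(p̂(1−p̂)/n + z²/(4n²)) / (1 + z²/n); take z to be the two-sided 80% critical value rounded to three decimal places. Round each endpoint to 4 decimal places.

Here p̂ = 34/43 = 0.79070 and z = 1.282 (z² = 1.643524).
Denominator 1 + z²/n = 1 + 1.643524/43 = 1.038221.
Center = (0.79070 + 0.019111)/1.038221 = 0.78000.
Radicand: p̂(1−p̂)/n + z²/(4n²) = 0.003848718 + 0.000222218 = 0.004070936.
Half-width = 1.282·√0.004070936/1.038221 = 0.07879.
CI: 0.78000 ± 0.07879 = (0.7012, 0.8588).

(0.7012, 0.8588)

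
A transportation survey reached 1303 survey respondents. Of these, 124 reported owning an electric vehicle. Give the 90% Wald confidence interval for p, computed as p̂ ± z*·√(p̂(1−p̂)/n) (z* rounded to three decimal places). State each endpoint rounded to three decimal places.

With x = 124 successes in n = 1303, p̂ = 0.09517.
Standard error of p̂: √(0.086109/1303) = √0.000066085 = 0.008129.
For 90% confidence, z* = 1.645.
Margin of error: 1.645 × 0.008129 = 0.01337.
So the interval runs from 0.082 to 0.109.

(0.082, 0.109)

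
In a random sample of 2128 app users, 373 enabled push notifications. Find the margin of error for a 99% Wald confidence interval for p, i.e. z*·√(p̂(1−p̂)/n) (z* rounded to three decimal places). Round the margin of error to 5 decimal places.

ME = 0.02123

Sample proportion p̂ = 373/2128 = 0.17528.
Standard error of p̂: √(0.144558/2128) = √0.000067931 = 0.008242.
The 99% critical value is z* = 2.576.
ME = 2.576·0.008242 = 0.02123.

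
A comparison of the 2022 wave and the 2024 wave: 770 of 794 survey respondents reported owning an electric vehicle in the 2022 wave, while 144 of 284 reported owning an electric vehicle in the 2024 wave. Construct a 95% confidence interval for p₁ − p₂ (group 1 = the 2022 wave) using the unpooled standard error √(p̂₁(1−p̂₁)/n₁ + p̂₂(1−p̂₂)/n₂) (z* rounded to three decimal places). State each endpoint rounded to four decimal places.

p̂₁ = 0.96977, p̂₂ = 0.50704, so the observed difference is 0.46273.
Unpooled SE = √(p̂₁(1−p̂₁)/n₁ + p̂₂(1−p̂₂)/n₂) = √(0.000036918 + 0.000880107) = 0.030282.
z* = 1.960 at the 95% level. Margin = 1.960·0.030282 = 0.05935.
Interval: 0.46273 ± 0.05935 → (0.4034, 0.5221).

(0.4034, 0.5221)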